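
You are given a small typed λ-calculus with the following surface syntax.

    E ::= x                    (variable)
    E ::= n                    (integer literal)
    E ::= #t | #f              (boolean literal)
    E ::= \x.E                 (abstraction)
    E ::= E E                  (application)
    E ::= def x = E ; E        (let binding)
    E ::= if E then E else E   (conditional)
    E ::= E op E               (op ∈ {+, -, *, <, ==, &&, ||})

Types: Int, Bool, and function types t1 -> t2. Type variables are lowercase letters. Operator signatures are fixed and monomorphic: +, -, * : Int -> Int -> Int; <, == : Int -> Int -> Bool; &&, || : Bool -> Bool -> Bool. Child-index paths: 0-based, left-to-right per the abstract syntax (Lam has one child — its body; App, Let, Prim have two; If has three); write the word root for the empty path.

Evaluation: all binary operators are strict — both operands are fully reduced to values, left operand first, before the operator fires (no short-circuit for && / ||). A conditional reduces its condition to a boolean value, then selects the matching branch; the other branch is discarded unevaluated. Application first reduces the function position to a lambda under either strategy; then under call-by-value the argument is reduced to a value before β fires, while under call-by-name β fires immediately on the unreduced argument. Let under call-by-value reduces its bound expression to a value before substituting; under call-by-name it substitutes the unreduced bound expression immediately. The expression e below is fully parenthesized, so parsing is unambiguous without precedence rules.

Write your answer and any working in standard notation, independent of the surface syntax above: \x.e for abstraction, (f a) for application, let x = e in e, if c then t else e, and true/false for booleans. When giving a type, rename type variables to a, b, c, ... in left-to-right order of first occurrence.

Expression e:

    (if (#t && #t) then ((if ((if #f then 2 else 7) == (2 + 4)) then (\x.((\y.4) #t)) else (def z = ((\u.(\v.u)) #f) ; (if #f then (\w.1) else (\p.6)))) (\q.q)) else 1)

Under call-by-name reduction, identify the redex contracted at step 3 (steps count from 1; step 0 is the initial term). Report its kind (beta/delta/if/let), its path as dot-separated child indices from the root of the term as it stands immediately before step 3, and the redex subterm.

Derivation:
step 0: (if (true && true) then ((if ((if false then 2 else 7) == (2 + 4)) then (\x.((\y.4) true)) else (let z = ((\u.(\v.u)) false) in (if false then (\w.1) else (\p.6)))) (\q.q)) else 1)
step 1: [delta@0] (if true then ((if ((if false then 2 else 7) == (2 + 4)) then (\x.((\y.4) true)) else (let z = ((\u.(\v.u)) false) in (if false then (\w.1) else (\p.6)))) (\q.q)) else 1)
step 2: [if@root] ((if ((if false then 2 else 7) == (2 + 4)) then (\x.((\y.4) true)) else (let z = ((\u.(\v.u)) false) in (if false then (\w.1) else (\p.6)))) (\q.q))
step 3: [if@0.0.0] ((if (7 == (2 + 4)) then (\x.((\y.4) true)) else (let z = ((\u.(\v.u)) false) in (if false then (\w.1) else (\p.6)))) (\q.q))

Answer: if at 0.0.0 : (if false then 2 else 7)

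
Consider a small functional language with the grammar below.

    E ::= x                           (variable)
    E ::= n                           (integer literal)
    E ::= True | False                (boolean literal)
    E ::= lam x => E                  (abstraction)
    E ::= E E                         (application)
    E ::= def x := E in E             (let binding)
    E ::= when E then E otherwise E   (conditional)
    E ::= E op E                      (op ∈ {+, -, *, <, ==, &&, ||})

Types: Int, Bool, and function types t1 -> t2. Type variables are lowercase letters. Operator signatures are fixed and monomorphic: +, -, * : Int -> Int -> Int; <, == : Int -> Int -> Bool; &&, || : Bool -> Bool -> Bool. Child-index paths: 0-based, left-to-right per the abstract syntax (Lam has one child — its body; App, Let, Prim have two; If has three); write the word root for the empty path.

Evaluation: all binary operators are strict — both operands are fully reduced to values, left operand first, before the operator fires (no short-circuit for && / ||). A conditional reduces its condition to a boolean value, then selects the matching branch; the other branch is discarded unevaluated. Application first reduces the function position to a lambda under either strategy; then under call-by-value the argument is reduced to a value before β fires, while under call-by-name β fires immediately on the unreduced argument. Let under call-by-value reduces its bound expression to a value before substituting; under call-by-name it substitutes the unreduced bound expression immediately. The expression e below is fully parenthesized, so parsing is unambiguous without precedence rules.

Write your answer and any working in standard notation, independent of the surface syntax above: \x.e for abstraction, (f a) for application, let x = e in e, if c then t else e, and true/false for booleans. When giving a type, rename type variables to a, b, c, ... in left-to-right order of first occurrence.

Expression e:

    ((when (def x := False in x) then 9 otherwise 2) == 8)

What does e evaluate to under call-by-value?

Answer: false

Trace:
step 0: ((if (let x = false in x) then 9 else 2) == 8)
step 1: [let@0.0] ((if false then 9 else 2) == 8)
step 2: [if@0] (2 == 8)
step 3: [delta@root] false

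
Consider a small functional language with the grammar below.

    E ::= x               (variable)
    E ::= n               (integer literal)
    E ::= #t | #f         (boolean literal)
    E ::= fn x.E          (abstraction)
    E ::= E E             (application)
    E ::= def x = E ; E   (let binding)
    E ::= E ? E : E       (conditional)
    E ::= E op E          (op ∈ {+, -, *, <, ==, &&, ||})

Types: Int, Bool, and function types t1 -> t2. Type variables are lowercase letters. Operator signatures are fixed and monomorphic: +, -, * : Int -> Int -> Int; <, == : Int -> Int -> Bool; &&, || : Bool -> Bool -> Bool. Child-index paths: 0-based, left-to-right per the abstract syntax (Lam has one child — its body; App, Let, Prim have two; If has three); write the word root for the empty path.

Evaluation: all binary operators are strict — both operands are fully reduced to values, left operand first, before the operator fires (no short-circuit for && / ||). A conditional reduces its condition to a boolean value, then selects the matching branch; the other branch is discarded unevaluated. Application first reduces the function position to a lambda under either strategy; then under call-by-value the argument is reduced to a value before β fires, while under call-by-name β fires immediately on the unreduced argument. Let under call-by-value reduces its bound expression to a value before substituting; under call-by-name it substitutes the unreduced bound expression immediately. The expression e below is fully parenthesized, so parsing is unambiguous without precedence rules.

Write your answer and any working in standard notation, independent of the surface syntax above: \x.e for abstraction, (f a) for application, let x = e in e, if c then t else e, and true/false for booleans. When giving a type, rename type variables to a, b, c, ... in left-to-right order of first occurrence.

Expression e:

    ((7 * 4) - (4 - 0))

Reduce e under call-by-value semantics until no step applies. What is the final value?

Answer: 24

Working:
step 0: ((7 * 4) - (4 - 0))
step 1: [delta@0] (28 - (4 - 0))
step 2: [delta@1] (28 - 4)
step 3: [delta@root] 24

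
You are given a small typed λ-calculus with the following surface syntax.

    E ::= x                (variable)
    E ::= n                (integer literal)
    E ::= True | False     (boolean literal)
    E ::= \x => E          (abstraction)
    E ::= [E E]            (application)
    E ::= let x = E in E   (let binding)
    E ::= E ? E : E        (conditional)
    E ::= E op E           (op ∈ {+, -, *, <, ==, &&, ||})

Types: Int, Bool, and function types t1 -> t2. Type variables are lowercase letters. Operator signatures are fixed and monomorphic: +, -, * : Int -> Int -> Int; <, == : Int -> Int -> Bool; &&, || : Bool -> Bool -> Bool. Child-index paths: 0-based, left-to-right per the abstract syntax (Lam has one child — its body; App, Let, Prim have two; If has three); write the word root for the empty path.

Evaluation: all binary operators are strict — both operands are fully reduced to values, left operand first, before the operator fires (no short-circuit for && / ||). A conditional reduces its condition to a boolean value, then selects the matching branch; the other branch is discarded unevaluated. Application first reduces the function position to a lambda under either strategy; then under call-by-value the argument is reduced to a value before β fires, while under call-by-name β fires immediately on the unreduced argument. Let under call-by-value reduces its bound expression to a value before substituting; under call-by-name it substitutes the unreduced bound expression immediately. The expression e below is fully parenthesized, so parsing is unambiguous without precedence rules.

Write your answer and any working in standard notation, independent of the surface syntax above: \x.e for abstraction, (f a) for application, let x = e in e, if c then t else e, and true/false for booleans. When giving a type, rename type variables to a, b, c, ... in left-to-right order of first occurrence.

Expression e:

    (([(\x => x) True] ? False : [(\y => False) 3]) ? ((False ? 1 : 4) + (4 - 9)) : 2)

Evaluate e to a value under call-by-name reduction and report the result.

Derivation:
step 0: (if (if ((\x.x) true) then false else ((\y.false) 3)) then ((if false then 1 else 4) + (4 - 9)) else 2)
step 1: [beta@0.0] (if (if true then false else ((\y.false) 3)) then ((if false then 1 else 4) + (4 - 9)) else 2)
step 2: [if@0] (if false then ((if false then 1 else 4) + (4 - 9)) else 2)
step 3: [if@root] 2

Answer: 2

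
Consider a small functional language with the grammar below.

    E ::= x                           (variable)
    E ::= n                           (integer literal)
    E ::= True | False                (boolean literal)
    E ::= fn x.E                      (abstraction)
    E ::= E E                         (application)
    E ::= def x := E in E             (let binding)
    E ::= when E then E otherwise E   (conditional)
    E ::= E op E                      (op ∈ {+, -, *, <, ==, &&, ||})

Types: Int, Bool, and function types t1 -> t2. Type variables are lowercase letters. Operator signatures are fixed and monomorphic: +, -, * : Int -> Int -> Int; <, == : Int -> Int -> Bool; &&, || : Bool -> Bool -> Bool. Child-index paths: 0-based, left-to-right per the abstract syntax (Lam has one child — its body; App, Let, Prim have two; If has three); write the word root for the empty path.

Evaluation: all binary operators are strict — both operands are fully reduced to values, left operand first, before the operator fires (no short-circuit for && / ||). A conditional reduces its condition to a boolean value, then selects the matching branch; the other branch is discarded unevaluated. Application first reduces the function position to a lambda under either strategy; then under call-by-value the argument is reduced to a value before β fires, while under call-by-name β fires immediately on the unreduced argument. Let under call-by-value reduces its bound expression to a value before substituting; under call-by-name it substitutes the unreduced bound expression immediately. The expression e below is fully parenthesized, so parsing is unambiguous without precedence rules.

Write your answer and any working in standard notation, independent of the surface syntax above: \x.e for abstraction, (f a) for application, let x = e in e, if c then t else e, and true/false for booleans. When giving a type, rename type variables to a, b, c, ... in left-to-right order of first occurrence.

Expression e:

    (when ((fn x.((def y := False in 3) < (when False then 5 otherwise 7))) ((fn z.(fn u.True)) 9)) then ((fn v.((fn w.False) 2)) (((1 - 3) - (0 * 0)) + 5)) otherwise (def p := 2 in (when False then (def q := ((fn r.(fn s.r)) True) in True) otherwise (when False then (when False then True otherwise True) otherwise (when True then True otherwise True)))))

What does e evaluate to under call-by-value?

Working:
step 0: (if ((\x.((let y = false in 3) < (if false then 5 else 7))) ((\z.(\u.true)) 9)) then ((\v.((\w.false) 2)) (((1 - 3) - (0 * 0)) + 5)) else (let p = 2 in (if false then (let q = ((\r.(\s.r)) true) in true) else (if false then (if false then true else true) else (if true then true else true)))))
step 1: [beta@0.1] (if ((\x.((let y = false in 3) < (if false then 5 else 7))) (\u.true)) then ((\v.((\w.false) 2)) (((1 - 3) - (0 * 0)) + 5)) else (let p = 2 in (if false then (let q = ((\r.(\s.r)) true) in true) else (if false then (if false then true else true) else (if true then true else true)))))
step 2: [beta@0] (if ((let y = false in 3) < (if false then 5 else 7)) then ((\v.((\w.false) 2)) (((1 - 3) - (0 * 0)) + 5)) else (let p = 2 in (if false then (let q = ((\r.(\s.r)) true) in true) else (if false then (if false then true else true) else (if true then true else true)))))
step 3: [let@0.0] (if (3 < (if false then 5 else 7)) then ((\v.((\w.false) 2)) (((1 - 3) - (0 * 0)) + 5)) else (let p = 2 in (if false then (let q = ((\r.(\s.r)) true) in true) else (if false then (if false then true else true) else (if true then true else true)))))
step 4: [if@0.1] (if (3 < 7) then ((\v.((\w.false) 2)) (((1 - 3) - (0 * 0)) + 5)) else (let p = 2 in (if false then (let q = ((\r.(\s.r)) true) in true) else (if false then (if false then true else true) else (if true then true else true)))))
step 5: [delta@0] (if true then ((\v.((\w.false) 2)) (((1 - 3) - (0 * 0)) + 5)) else (let p = 2 in (if false then (let q = ((\r.(\s.r)) true) in true) else (if false then (if false then true else true) else (if true then true else true)))))
step 6: [if@root] ((\v.((\w.false) 2)) (((1 - 3) - (0 * 0)) + 5))
step 7: [delta@1.0.0] ((\v.((\w.false) 2)) ((-2 - (0 * 0)) + 5))
step 8: [delta@1.0.1] ((\v.((\w.false) 2)) ((-2 - 0) + 5))
step 9: [delta@1.0] ((\v.((\w.false) 2)) (-2 + 5))
step 10: [delta@1] ((\v.((\w.false) 2)) 3)
step 11: [beta@root] ((\w.false) 2)
step 12: [beta@root] false

Answer: false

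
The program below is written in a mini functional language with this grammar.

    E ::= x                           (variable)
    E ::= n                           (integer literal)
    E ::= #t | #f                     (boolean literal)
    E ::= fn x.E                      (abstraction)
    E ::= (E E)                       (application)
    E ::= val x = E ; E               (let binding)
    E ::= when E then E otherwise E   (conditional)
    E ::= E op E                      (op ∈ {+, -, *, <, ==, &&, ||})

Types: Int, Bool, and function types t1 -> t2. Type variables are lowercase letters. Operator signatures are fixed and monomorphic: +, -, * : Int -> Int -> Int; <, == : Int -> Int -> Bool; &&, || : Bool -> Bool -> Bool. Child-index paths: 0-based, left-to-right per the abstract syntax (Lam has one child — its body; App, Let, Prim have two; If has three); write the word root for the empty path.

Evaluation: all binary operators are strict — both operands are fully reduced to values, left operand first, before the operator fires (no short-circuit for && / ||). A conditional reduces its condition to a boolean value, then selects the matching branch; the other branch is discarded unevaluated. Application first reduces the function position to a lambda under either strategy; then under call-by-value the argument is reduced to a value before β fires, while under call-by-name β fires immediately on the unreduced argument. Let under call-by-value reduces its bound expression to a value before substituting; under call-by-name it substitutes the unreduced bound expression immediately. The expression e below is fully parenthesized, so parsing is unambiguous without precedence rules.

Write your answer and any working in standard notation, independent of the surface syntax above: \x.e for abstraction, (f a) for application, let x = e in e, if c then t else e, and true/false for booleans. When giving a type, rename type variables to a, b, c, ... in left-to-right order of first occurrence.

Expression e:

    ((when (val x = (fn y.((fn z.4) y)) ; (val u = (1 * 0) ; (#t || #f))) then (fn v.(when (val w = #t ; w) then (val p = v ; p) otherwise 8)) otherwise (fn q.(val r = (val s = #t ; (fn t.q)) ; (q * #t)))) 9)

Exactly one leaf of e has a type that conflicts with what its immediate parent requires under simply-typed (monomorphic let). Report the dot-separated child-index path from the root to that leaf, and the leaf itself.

Answer: 0.2.0.1.1 : true

Trace:
\z._ : b -> Int
y : a
  unify b -> Int ~ a -> c
  unify b ~ a
  unify Int ~ c
_ _ : Int
\y._ : a -> Int
let x : a -> Int
  unify Int ~ Int
  unify Int ~ Int
let u : Int
  unify Bool ~ Bool
  unify Bool ~ Bool
  unify Bool ~ Bool
let w : Bool
w : Bool
  unify Bool ~ Bool
v : d
let p : d
p : d
  unify d ~ Int
\v._ : Int -> Int
let s : Bool
q : e
\t._ : f -> e
let r : f -> e
q : e
  unify e ~ Int
  unify Bool ~ Int
  FAIL: mismatch Bool ~ Int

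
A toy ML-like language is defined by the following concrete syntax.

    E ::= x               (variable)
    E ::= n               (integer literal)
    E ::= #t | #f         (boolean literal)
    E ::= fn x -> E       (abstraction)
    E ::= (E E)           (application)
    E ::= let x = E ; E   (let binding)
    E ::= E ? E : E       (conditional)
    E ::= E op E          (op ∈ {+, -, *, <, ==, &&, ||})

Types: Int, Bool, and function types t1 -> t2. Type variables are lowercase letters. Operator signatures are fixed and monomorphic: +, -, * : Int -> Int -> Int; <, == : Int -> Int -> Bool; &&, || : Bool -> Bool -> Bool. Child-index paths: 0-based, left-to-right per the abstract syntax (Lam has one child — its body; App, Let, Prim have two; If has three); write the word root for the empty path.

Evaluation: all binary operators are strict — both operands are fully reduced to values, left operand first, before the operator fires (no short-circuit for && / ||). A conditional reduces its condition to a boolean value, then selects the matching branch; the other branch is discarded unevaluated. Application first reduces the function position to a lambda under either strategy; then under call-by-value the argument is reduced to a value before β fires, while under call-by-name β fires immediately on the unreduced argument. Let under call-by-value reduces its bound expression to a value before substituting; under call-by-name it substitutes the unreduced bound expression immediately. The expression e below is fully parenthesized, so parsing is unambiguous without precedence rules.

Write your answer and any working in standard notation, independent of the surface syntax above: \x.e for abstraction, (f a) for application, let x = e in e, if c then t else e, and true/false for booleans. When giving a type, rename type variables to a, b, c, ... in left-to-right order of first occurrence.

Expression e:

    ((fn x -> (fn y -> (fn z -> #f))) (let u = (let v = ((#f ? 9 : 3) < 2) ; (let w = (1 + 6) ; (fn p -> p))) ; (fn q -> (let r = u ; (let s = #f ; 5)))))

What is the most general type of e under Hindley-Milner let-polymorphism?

Answer: a -> b -> Bool

Working:
\z._ : c -> Bool
\y._ : b -> c -> Bool
\x._ : a -> b -> c -> Bool
  unify Bool ~ Bool
  unify Int ~ Int
  unify Int ~ Int
  unify Int ~ Int
let v : Bool
  unify Int ~ Int
  unify Int ~ Int
let w : Int
p : d
\p._ : d -> d
let u : forall. d -> d
u : f -> f
let r : forall. f -> f
let s : Bool
\q._ : e -> Int
  unify a -> b -> c -> Bool ~ (e -> Int) -> g
  unify a ~ e -> Int
  unify b -> c -> Bool ~ g
_ _ : b -> c -> Bool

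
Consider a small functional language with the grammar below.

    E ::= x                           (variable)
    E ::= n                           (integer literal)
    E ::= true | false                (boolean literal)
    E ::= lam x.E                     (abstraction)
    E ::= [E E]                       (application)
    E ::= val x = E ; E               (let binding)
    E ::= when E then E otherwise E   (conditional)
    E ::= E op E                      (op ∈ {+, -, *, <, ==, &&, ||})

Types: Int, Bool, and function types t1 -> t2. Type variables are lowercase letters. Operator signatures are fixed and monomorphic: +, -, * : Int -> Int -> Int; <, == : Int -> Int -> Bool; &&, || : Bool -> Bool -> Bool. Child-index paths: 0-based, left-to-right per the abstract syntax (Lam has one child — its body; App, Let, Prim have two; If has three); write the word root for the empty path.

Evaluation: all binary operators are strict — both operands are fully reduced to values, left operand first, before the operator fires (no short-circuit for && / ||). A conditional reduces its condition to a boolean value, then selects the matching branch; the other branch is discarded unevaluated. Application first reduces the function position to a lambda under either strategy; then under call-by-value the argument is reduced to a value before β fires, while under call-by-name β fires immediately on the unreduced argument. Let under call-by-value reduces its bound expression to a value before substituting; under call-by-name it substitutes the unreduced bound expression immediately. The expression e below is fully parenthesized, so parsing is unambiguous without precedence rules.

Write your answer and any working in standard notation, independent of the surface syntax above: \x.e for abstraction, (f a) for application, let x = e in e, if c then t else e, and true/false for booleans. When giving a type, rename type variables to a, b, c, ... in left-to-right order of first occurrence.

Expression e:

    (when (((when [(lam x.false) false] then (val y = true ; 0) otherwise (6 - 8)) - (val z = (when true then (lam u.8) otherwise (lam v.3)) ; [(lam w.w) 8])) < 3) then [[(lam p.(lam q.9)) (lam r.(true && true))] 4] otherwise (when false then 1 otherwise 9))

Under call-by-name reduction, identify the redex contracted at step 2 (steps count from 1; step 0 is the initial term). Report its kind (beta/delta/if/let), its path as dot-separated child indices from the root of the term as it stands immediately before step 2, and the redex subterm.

Working:
step 0: (if (((if ((\x.false) false) then (let y = true in 0) else (6 - 8)) - (let z = (if true then (\u.8) else (\v.3)) in ((\w.w) 8))) < 3) then (((\p.(\q.9)) (\r.(true && true))) 4) else (if false then 1 else 9))
step 1: [beta@0.0.0.0] (if (((if false then (let y = true in 0) else (6 - 8)) - (let z = (if true then (\u.8) else (\v.3)) in ((\w.w) 8))) < 3) then (((\p.(\q.9)) (\r.(true && true))) 4) else (if false then 1 else 9))
step 2: [if@0.0.0] (if (((6 - 8) - (let z = (if true then (\u.8) else (\v.3)) in ((\w.w) 8))) < 3) then (((\p.(\q.9)) (\r.(true && true))) 4) else (if false then 1 else 9))

Answer: if at 0.0.0 : (if false then (let y = true in 0) else (6 - 8))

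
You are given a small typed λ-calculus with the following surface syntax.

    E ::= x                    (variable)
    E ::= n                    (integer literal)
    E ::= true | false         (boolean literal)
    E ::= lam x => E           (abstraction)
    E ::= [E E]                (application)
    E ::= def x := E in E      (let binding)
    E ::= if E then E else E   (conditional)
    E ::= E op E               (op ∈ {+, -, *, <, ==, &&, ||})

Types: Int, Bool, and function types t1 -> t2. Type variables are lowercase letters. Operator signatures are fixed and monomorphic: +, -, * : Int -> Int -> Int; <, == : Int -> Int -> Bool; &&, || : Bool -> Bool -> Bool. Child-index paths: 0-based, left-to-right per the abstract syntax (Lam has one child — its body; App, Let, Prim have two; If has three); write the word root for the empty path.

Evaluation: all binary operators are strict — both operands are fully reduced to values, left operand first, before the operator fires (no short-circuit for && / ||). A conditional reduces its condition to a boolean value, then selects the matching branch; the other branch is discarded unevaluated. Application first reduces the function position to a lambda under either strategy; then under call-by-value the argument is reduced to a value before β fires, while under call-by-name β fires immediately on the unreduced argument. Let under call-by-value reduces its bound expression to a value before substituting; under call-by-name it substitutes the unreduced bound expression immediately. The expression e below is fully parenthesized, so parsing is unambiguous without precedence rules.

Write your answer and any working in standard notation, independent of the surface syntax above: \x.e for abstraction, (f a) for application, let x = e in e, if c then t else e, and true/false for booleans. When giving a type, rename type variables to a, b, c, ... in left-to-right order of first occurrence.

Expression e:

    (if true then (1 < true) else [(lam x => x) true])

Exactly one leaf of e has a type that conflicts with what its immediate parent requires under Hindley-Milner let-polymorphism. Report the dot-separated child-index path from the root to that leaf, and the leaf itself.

Trace:
  unify Bool ~ Bool
  unify Int ~ Int
  unify Bool ~ Int
  FAIL: mismatch Bool ~ Int

Answer: 1.1 : true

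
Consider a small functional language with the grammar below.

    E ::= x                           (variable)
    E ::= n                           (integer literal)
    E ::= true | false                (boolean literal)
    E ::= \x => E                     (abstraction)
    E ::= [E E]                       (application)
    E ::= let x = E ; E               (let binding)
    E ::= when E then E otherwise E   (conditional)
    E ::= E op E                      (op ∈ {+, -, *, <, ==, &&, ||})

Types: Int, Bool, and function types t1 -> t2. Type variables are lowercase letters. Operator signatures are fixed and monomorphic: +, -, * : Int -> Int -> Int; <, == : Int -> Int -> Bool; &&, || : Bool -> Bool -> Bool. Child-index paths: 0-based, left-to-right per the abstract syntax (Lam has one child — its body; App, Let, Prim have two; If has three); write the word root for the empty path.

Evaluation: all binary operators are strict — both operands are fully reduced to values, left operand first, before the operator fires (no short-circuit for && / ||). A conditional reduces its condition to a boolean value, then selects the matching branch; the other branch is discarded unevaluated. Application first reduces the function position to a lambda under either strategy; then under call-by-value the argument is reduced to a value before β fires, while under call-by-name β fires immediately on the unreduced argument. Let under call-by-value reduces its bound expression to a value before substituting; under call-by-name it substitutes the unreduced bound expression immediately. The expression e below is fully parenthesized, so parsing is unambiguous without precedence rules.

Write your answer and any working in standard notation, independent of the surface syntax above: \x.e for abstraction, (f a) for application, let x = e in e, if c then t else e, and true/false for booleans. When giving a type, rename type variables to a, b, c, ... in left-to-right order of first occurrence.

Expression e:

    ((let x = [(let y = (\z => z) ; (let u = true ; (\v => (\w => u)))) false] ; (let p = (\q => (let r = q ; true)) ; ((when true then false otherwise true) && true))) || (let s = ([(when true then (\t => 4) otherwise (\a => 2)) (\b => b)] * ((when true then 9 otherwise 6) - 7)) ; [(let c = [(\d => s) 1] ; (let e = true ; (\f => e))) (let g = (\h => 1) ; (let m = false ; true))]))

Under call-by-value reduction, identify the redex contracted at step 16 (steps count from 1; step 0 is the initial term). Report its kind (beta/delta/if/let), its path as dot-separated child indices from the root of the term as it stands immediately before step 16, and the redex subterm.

Answer: let at 1.0 : (let e = true in (\f.e))

Derivation:
step 0: ((let x = ((let y = (\z.z) in (let u = true in (\v.(\w.u)))) false) in (let p = (\q.(let r = q in true)) in ((if true then false else true) && true))) || (let s = (((if true then (\t.4) else (\a.2)) (\b.b)) * ((if true then 9 else 6) - 7)) in ((let c = ((\d.s) 1) in (let e = true in (\f.e))) (let g = (\h.1) in (let m = false in true)))))
step 1: [let@0.0.0] ((let x = ((let u = true in (\v.(\w.u))) false) in (let p = (\q.(let r = q in true)) in ((if true then false else true) && true))) || (let s = (((if true then (\t.4) else (\a.2)) (\b.b)) * ((if true then 9 else 6) - 7)) in ((let c = ((\d.s) 1) in (let e = true in (\f.e))) (let g = (\h.1) in (let m = false in true)))))
step 2: [let@0.0.0] ((let x = ((\v.(\w.true)) false) in (let p = (\q.(let r = q in true)) in ((if true then false else true) && true))) || (let s = (((if true then (\t.4) else (\a.2)) (\b.b)) * ((if true then 9 else 6) - 7)) in ((let c = ((\d.s) 1) in (let e = true in (\f.e))) (let g = (\h.1) in (let m = false in true)))))
step 3: [beta@0.0] ((let x = (\w.true) in (let p = (\q.(let r = q in true)) in ((if true then false else true) && true))) || (let s = (((if true then (\t.4) else (\a.2)) (\b.b)) * ((if true then 9 else 6) - 7)) in ((let c = ((\d.s) 1) in (let e = true in (\f.e))) (let g = (\h.1) in (let m = false in true)))))
step 4: [let@0] ((let p = (\q.(let r = q in true)) in ((if true then false else true) && true)) || (let s = (((if true then (\t.4) else (\a.2)) (\b.b)) * ((if true then 9 else 6) - 7)) in ((let c = ((\d.s) 1) in (let e = true in (\f.e))) (let g = (\h.1) in (let m = false in true)))))
step 5: [let@0] (((if true then false else true) && true) || (let s = (((if true then (\t.4) else (\a.2)) (\b.b)) * ((if true then 9 else 6) - 7)) in ((let c = ((\d.s) 1) in (let e = true in (\f.e))) (let g = (\h.1) in (let m = false in true)))))
step 6: [if@0.0] ((false && true) || (let s = (((if true then (\t.4) else (\a.2)) (\b.b)) * ((if true then 9 else 6) - 7)) in ((let c = ((\d.s) 1) in (let e = true in (\f.e))) (let g = (\h.1) in (let m = false in true)))))
step 7: [delta@0] (false || (let s = (((if true then (\t.4) else (\a.2)) (\b.b)) * ((if true then 9 else 6) - 7)) in ((let c = ((\d.s) 1) in (let e = true in (\f.e))) (let g = (\h.1) in (let m = false in true)))))
step 8: [if@1.0.0.0] (false || (let s = (((\t.4) (\b.b)) * ((if true then 9 else 6) - 7)) in ((let c = ((\d.s) 1) in (let e = true in (\f.e))) (let g = (\h.1) in (let m = false in true)))))
step 9: [beta@1.0.0] (false || (let s = (4 * ((if true then 9 else 6) - 7)) in ((let c = ((\d.s) 1) in (let e = true in (\f.e))) (let g = (\h.1) in (let m = false in true)))))
step 10: [if@1.0.1.0] (false || (let s = (4 * (9 - 7)) in ((let c = ((\d.s) 1) in (let e = true in (\f.e))) (let g = (\h.1) in (let m = false in true)))))
step 11: [delta@1.0.1] (false || (let s = (4 * 2) in ((let c = ((\d.s) 1) in (let e = true in (\f.e))) (let g = (\h.1) in (let m = false in true)))))
step 12: [delta@1.0] (false || (let s = 8 in ((let c = ((\d.s) 1) in (let e = true in (\f.e))) (let g = (\h.1) in (let m = false in true)))))
step 13: [let@1] (false || ((let c = ((\d.8) 1) in (let e = true in (\f.e))) (let g = (\h.1) in (let m = false in true))))
step 14: [beta@1.0.0] (false || ((let c = 8 in (let e = true in (\f.e))) (let g = (\h.1) in (let m = false in true))))
step 15: [let@1.0] (false || ((let e = true in (\f.e)) (let g = (\h.1) in (let m = false in true))))
step 16: [let@1.0] (false || ((\f.true) (let g = (\h.1) in (let m = false in true))))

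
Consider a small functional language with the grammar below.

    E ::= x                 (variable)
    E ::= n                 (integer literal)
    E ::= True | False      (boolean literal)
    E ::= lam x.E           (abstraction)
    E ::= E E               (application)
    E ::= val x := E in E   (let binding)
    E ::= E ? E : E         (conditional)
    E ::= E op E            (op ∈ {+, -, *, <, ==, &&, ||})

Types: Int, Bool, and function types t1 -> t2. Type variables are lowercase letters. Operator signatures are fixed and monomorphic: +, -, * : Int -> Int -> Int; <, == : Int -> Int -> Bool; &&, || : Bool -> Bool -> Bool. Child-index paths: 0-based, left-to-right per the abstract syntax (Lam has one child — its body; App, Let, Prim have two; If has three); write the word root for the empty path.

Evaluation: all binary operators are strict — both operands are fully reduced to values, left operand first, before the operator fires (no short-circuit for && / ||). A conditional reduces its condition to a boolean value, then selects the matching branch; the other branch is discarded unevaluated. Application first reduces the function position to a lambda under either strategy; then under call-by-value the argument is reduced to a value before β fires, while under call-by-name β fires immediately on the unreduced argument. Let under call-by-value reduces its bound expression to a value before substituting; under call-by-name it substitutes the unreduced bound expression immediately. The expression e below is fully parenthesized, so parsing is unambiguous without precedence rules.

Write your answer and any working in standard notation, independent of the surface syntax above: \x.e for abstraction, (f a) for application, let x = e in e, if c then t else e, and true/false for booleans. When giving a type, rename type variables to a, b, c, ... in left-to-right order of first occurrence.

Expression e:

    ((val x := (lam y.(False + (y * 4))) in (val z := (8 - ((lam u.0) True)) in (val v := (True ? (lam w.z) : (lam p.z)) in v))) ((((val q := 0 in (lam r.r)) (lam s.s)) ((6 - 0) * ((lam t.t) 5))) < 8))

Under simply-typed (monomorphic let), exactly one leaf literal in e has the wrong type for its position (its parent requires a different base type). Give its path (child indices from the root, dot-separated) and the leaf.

Answer: 0.0.0.0 : false

Working:
  unify Bool ~ Int
  FAIL: mismatch Bool ~ Int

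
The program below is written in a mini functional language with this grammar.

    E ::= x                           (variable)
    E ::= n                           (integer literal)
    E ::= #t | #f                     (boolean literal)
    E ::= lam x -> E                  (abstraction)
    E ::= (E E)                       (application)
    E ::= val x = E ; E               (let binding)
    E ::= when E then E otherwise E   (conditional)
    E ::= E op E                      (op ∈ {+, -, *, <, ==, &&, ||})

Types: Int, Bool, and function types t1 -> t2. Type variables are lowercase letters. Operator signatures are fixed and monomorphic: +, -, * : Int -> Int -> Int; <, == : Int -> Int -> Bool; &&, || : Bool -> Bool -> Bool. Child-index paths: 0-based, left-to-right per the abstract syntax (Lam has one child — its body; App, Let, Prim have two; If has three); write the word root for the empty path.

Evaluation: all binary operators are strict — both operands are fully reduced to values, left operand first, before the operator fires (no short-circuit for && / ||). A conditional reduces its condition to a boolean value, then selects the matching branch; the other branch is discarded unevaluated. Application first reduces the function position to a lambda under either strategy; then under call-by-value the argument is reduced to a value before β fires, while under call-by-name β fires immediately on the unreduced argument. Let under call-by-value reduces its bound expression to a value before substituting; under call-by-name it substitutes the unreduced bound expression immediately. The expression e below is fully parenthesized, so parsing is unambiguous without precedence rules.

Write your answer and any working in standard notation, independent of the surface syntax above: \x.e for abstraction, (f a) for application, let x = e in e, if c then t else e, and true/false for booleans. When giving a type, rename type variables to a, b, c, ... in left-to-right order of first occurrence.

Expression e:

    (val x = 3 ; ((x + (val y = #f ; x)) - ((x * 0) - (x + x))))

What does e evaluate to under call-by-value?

Working:
step 0: (let x = 3 in ((x + (let y = false in x)) - ((x * 0) - (x + x))))
step 1: [let@root] ((3 + (let y = false in 3)) - ((3 * 0) - (3 + 3)))
step 2: [let@0.1] ((3 + 3) - ((3 * 0) - (3 + 3)))
step 3: [delta@0] (6 - ((3 * 0) - (3 + 3)))
step 4: [delta@1.0] (6 - (0 - (3 + 3)))
step 5: [delta@1.1] (6 - (0 - 6))
step 6: [delta@1] (6 - -6)
step 7: [delta@root] 12

Answer: 12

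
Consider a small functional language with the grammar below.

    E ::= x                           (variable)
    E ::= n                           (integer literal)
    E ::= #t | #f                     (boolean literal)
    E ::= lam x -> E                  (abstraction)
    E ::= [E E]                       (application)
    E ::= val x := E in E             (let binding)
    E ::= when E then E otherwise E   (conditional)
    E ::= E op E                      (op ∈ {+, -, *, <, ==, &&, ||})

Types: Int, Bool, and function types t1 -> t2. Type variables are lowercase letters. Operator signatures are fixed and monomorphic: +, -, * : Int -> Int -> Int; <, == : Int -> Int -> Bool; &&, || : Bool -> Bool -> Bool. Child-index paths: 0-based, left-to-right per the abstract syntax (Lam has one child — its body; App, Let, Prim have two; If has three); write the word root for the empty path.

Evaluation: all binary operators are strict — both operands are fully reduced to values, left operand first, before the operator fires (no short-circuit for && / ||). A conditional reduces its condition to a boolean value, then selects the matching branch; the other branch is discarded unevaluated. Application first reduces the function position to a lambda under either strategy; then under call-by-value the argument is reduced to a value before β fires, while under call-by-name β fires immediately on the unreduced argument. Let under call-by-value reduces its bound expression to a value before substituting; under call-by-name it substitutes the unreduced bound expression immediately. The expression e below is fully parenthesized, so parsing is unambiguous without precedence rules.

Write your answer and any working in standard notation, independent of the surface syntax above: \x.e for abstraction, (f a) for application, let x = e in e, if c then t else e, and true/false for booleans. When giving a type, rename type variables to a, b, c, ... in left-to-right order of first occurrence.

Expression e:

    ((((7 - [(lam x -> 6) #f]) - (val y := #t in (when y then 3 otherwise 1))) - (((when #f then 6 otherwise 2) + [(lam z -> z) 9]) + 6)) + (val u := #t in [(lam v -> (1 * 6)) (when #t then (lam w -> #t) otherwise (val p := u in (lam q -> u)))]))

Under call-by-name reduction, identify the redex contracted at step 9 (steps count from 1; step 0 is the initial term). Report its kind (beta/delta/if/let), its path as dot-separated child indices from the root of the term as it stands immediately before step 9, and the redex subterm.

Answer: delta at 0.1 : (11 + 6)

Working:
step 0: ((((7 - ((\x.6) false)) - (let y = true in (if y then 3 else 1))) - (((if false then 6 else 2) + ((\z.z) 9)) + 6)) + (let u = true in ((\v.(1 * 6)) (if true then (\w.true) else (let p = u in (\q.u))))))
step 1: [beta@0.0.0.1] ((((7 - 6) - (let y = true in (if y then 3 else 1))) - (((if false then 6 else 2) + ((\z.z) 9)) + 6)) + (let u = true in ((\v.(1 * 6)) (if true then (\w.true) else (let p = u in (\q.u))))))
step 2: [delta@0.0.0] (((1 - (let y = true in (if y then 3 else 1))) - (((if false then 6 else 2) + ((\z.z) 9)) + 6)) + (let u = true in ((\v.(1 * 6)) (if true then (\w.true) else (let p = u in (\q.u))))))
step 3: [let@0.0.1] (((1 - (if true then 3 else 1)) - (((if false then 6 else 2) + ((\z.z) 9)) + 6)) + (let u = true in ((\v.(1 * 6)) (if true then (\w.true) else (let p = u in (\q.u))))))
step 4: [if@0.0.1] (((1 - 3) - (((if false then 6 else 2) + ((\z.z) 9)) + 6)) + (let u = true in ((\v.(1 * 6)) (if true then (\w.true) else (let p = u in (\q.u))))))
step 5: [delta@0.0] ((-2 - (((if false then 6 else 2) + ((\z.z) 9)) + 6)) + (let u = true in ((\v.(1 * 6)) (if true then (\w.true) else (let p = u in (\q.u))))))
step 6: [if@0.1.0.0] ((-2 - ((2 + ((\z.z) 9)) + 6)) + (let u = true in ((\v.(1 * 6)) (if true then (\w.true) else (let p = u in (\q.u))))))
step 7: [beta@0.1.0.1] ((-2 - ((2 + 9) + 6)) + (let u = true in ((\v.(1 * 6)) (if true then (\w.true) else (let p = u in (\q.u))))))
step 8: [delta@0.1.0] ((-2 - (11 + 6)) + (let u = true in ((\v.(1 * 6)) (if true then (\w.true) else (let p = u in (\q.u))))))
step 9: [delta@0.1] ((-2 - 17) + (let u = true in ((\v.(1 * 6)) (if true then (\w.true) else (let p = u in (\q.u))))))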